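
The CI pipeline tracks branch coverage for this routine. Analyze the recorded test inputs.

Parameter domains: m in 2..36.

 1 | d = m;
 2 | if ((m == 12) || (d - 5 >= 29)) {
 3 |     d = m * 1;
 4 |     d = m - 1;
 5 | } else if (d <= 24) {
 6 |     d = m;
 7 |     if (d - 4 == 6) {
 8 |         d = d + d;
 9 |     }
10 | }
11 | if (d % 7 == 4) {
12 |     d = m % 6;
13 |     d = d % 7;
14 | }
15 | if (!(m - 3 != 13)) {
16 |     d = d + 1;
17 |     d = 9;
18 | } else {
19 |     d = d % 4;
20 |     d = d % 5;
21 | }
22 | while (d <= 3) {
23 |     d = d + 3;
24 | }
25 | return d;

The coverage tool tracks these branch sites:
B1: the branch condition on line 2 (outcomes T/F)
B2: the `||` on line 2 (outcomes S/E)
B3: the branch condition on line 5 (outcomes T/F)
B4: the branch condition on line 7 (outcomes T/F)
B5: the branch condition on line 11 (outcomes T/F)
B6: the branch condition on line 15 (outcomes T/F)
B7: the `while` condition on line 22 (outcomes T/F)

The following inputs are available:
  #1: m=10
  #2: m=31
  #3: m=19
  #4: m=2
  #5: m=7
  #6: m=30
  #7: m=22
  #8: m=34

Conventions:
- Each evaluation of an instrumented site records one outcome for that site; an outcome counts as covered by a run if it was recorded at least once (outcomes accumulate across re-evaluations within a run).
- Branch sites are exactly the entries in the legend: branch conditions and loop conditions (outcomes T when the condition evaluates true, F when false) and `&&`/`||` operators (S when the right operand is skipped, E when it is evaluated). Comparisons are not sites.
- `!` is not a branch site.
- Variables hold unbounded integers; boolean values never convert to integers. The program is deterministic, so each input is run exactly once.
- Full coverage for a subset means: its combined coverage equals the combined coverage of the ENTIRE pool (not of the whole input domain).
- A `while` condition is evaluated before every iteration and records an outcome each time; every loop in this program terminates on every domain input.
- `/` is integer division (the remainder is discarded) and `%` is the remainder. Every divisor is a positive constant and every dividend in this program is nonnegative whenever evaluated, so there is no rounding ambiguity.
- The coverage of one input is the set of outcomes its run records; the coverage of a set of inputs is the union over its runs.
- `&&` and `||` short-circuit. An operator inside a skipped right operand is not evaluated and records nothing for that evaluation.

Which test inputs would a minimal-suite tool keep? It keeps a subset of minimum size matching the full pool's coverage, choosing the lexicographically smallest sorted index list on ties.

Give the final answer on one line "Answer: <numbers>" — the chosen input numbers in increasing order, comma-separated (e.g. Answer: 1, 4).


run #1 (m=10) runs B2->E, B1->F, B3->T, B4->T, B5->F, B6->F, B7->T, B7->T, B7->F; records B1=F, B2=E, B3=T, B4=T, B5=F, B6=F, B7=T, B7=F
run #2 (m=31) runs B2->E, B1->F, B3->F, B5->F, B6->F, B7->T, B7->F; records B1=F, B2=E, B3=F, B5=F, B6=F, B7=T, B7=F
run #3 (m=19) runs B2->E, B1->F, B3->T, B4->F, B5->F, B6->F, B7->T, B7->F; records B1=F, B2=E, B3=T, B4=F, B5=F, B6=F, B7=T, B7=F
run #4 (m=2) runs B2->E, B1->F, B3->T, B4->F, B5->F, B6->F, B7->T, B7->F; records B1=F, B2=E, B3=T, B4=F, B5=F, B6=F, B7=T, B7=F
run #5 (m=7) runs B2->E, B1->F, B3->T, B4->F, B5->F, B6->F, B7->T, B7->F; records B1=F, B2=E, B3=T, B4=F, B5=F, B6=F, B7=T, B7=F
run #6 (m=30) runs B2->E, B1->F, B3->F, B5->F, B6->F, B7->T, B7->F; records B1=F, B2=E, B3=F, B5=F, B6=F, B7=T, B7=F
run #7 (m=22) runs B2->E, B1->F, B3->T, B4->F, B5->F, B6->F, B7->T, B7->F; records B1=F, B2=E, B3=T, B4=F, B5=F, B6=F, B7=T, B7=F
run #8 (m=34) runs B2->E, B1->T, B5->F, B6->F, B7->T, B7->F; records B1=T, B2=E, B5=F, B6=F, B7=T, B7=F
union over all inputs: B1=T, B1=F, B2=E, B3=T, B3=F, B4=T, B4=F, B5=F, B6=F, B7=T, B7=F (11 outcomes)
no size-1 subset reaches all 11 outcomes (best union: 8/11)
no size-2 subset reaches all 11 outcomes (best union: 9/11)
no size-3 subset reaches all 11 outcomes (best union: 10/11)
inputs {1, 2, 3, 8} (size 4) cover everything; no size-4 subset with a lexicographically smaller index list covers all 11
Answer: 1, 2, 3, 8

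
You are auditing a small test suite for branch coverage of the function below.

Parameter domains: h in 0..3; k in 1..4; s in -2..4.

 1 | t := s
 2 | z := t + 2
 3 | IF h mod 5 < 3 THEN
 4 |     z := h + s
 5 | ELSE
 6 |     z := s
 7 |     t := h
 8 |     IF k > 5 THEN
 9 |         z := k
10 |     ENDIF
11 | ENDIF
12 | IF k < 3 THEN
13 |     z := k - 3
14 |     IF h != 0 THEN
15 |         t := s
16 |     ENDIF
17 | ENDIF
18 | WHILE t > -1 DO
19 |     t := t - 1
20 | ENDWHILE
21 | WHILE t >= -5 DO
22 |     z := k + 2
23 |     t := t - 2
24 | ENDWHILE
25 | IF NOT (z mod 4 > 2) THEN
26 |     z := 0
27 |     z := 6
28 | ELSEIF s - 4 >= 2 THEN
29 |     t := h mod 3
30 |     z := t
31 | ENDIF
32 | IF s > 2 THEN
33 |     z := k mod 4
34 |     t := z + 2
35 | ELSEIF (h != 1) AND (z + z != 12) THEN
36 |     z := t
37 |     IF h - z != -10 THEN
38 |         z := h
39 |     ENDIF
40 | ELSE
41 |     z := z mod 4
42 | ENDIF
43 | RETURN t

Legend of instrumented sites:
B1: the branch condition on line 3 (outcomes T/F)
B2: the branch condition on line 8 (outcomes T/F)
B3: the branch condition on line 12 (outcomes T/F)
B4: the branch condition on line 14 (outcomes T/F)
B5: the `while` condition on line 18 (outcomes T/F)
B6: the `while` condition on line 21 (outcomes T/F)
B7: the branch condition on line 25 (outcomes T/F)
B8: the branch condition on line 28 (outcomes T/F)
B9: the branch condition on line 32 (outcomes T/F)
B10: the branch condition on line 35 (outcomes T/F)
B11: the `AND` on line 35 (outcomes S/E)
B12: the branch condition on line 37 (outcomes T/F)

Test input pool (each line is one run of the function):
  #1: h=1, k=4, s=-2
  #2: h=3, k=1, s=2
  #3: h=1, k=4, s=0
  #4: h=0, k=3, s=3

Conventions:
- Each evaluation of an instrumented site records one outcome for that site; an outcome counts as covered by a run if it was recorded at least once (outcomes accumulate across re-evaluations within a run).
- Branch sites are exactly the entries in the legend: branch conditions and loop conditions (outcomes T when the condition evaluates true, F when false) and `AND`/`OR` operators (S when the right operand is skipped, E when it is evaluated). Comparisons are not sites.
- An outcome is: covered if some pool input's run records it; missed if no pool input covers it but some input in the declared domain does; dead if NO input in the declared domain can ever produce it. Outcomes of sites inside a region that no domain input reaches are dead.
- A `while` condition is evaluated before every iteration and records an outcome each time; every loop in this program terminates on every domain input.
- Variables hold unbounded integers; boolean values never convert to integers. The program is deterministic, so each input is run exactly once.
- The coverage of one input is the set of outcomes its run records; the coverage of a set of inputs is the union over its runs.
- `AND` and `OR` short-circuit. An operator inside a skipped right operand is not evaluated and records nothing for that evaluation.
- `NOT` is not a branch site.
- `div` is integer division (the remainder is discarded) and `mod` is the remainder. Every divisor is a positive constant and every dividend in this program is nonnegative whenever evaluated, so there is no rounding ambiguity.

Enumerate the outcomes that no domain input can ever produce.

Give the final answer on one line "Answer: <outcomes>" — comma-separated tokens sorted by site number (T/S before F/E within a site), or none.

sweeping the full domain (112 inputs) for each outcome:
  B2=T: unreachable across the whole domain -> dead
  B8=T: unreachable across the whole domain -> dead
  B12=F: unreachable across the whole domain -> dead
  reachable outcomes have witnesses, e.g. B1=T (e.g. h=0, k=1, s=-2), B1=F (e.g. h=3, k=1, s=-2), B2=F (e.g. h=3, k=1, s=-2), B3=T (e.g. h=0, k=1, s=-2)

Answer: B2=T, B8=T, B12=F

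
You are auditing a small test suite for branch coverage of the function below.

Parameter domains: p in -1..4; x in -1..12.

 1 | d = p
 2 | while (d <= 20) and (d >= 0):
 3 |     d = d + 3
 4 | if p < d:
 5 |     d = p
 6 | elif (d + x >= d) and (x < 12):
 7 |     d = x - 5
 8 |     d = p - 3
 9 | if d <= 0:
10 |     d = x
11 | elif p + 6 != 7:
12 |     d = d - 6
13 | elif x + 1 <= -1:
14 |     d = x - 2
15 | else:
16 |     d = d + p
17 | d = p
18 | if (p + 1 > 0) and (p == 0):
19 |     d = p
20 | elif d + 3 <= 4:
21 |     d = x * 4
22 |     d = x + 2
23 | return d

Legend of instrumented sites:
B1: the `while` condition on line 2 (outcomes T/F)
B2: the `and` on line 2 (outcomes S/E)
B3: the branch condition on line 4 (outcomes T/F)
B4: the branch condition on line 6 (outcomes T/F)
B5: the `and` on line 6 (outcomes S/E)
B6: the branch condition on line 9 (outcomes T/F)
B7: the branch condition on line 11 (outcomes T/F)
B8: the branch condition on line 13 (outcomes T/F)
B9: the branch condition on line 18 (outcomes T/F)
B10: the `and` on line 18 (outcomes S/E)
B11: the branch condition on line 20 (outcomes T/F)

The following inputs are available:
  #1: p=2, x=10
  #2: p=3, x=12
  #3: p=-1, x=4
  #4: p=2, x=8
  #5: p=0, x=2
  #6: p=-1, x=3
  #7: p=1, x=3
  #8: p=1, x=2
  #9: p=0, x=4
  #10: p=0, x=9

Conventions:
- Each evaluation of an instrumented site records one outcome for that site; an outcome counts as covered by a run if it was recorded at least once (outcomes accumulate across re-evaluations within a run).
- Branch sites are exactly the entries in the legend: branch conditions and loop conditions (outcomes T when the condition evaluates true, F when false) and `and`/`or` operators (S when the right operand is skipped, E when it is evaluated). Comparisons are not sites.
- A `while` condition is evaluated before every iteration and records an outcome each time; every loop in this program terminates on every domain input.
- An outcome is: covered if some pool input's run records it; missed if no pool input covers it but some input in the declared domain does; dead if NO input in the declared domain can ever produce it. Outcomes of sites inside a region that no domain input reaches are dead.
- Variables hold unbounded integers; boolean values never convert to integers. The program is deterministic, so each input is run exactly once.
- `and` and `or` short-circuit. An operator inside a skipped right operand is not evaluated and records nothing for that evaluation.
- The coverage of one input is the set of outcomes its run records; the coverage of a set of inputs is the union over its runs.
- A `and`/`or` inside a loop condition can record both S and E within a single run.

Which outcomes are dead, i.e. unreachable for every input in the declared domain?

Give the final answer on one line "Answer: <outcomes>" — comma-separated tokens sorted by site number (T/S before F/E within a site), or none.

exhaustive pass over the 84-input domain:
  B8=T: unreachable across the whole domain -> dead
  reachable outcomes have witnesses, e.g. B1=T (e.g. p=0, x=-1), B1=F (e.g. p=-1, x=-1), B2=S (e.g. p=0, x=-1), B2=E (e.g. p=-1, x=-1)

Answer: B8=T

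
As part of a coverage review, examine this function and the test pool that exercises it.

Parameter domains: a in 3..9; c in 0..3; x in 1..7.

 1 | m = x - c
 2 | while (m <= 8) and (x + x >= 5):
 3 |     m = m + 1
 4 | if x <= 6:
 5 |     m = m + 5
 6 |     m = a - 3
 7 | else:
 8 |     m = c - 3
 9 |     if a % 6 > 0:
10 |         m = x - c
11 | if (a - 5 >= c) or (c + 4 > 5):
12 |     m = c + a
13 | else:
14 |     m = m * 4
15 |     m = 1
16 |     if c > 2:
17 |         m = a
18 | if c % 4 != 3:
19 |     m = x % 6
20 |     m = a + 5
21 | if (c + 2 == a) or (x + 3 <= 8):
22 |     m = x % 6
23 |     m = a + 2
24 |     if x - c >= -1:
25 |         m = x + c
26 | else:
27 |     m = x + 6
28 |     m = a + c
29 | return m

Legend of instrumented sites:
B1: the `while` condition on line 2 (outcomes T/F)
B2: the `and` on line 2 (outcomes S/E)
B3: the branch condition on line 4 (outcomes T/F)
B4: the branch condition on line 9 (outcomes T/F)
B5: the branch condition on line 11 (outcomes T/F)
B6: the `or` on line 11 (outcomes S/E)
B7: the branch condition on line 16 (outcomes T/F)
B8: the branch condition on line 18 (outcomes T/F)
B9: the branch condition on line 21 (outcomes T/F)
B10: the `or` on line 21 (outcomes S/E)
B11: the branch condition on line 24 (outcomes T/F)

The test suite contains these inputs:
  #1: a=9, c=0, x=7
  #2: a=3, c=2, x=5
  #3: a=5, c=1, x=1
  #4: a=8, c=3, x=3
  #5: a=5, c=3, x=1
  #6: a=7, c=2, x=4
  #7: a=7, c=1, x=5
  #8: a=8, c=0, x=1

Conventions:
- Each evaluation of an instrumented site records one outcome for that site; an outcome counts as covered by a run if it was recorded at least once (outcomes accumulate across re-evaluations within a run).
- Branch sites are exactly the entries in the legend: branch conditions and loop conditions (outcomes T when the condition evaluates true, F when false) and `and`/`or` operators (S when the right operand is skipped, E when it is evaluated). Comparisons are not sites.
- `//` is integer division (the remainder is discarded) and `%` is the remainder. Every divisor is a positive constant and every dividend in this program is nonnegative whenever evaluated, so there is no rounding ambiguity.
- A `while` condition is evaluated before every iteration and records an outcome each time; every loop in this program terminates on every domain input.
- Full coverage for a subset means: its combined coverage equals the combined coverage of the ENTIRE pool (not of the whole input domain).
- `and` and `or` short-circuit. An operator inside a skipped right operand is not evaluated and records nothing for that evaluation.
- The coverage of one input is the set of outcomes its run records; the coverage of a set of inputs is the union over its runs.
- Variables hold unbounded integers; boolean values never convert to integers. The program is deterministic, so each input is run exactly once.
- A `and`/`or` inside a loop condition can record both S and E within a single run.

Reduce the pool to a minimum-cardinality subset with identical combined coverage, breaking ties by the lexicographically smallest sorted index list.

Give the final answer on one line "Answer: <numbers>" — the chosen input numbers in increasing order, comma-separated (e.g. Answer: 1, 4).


test 1 (a=9, c=0, x=7) fires B2->E, B1->T, B2->E, B1->T, B2->S, B1->F, B3->F, B4->T, B6->S, B5->T, B8->T, B10->E, B9->F; hits B1=T, B1=F, B2=S, B2=E, B3=F, B4=T, B5=T, B6=S, B8=T, B9=F, B10=E
test 2 (a=3, c=2, x=5) fires B2->E, B1->T, B2->E, B1->T, B2->E, B1->T, B2->E, B1->T, B2->E, B1->T, B2->E, B1->T, B2->S, B1->F, ...; hits B1=T, B1=F, B2=S, B2=E, B3=T, B5=T, B6=E, B8=T, B9=T, B10=E, B11=T
test 3 (a=5, c=1, x=1) fires B2->E, B1->F, B3->T, B6->E, B5->F, B7->F, B8->T, B10->E, B9->T, B11->T; hits B1=F, B2=E, B3=T, B5=F, B6=E, B7=F, B8=T, B9=T, B10=E, B11=T
test 4 (a=8, c=3, x=3) fires B2->E, B1->T, B2->E, B1->T, B2->E, B1->T, B2->E, B1->T, B2->E, B1->T, B2->E, B1->T, B2->E, B1->T, ...; hits B1=T, B1=F, B2=S, B2=E, B3=T, B5=T, B6=S, B8=F, B9=T, B10=E, B11=T
test 5 (a=5, c=3, x=1) fires B2->E, B1->F, B3->T, B6->E, B5->T, B8->F, B10->S, B9->T, B11->F; hits B1=F, B2=E, B3=T, B5=T, B6=E, B8=F, B9=T, B10=S, B11=F
test 6 (a=7, c=2, x=4) fires B2->E, B1->T, B2->E, B1->T, B2->E, B1->T, B2->E, B1->T, B2->E, B1->T, B2->E, B1->T, B2->E, B1->T, ...; hits B1=T, B1=F, B2=S, B2=E, B3=T, B5=T, B6=S, B8=T, B9=T, B10=E, B11=T
test 7 (a=7, c=1, x=5) fires B2->E, B1->T, B2->E, B1->T, B2->E, B1->T, B2->E, B1->T, B2->E, B1->T, B2->S, B1->F, B3->T, B6->S, ...; hits B1=T, B1=F, B2=S, B2=E, B3=T, B5=T, B6=S, B8=T, B9=T, B10=E, B11=T
test 8 (a=8, c=0, x=1) fires B2->E, B1->F, B3->T, B6->S, B5->T, B8->T, B10->E, B9->T, B11->T; hits B1=F, B2=E, B3=T, B5=T, B6=S, B8=T, B9=T, B10=E, B11=T
together the pool reaches 20 outcomes: B1=T, B1=F, B2=S, B2=E, B3=T, B3=F, B4=T, B5=T, B5=F, B6=S, B6=E, B7=F, B8=T, B8=F, B9=T, B9=F, B10=S, B10=E, B11=T, B11=F
every size-1 subset falls short of the 20 outcomes (best: 11/20)
every size-2 subset falls short of the 20 outcomes (best: 17/20)
inputs {1, 3, 5} (size 3) cover everything; no size-3 subset with a lexicographically smaller index list covers all 20
Answer: 1, 3, 5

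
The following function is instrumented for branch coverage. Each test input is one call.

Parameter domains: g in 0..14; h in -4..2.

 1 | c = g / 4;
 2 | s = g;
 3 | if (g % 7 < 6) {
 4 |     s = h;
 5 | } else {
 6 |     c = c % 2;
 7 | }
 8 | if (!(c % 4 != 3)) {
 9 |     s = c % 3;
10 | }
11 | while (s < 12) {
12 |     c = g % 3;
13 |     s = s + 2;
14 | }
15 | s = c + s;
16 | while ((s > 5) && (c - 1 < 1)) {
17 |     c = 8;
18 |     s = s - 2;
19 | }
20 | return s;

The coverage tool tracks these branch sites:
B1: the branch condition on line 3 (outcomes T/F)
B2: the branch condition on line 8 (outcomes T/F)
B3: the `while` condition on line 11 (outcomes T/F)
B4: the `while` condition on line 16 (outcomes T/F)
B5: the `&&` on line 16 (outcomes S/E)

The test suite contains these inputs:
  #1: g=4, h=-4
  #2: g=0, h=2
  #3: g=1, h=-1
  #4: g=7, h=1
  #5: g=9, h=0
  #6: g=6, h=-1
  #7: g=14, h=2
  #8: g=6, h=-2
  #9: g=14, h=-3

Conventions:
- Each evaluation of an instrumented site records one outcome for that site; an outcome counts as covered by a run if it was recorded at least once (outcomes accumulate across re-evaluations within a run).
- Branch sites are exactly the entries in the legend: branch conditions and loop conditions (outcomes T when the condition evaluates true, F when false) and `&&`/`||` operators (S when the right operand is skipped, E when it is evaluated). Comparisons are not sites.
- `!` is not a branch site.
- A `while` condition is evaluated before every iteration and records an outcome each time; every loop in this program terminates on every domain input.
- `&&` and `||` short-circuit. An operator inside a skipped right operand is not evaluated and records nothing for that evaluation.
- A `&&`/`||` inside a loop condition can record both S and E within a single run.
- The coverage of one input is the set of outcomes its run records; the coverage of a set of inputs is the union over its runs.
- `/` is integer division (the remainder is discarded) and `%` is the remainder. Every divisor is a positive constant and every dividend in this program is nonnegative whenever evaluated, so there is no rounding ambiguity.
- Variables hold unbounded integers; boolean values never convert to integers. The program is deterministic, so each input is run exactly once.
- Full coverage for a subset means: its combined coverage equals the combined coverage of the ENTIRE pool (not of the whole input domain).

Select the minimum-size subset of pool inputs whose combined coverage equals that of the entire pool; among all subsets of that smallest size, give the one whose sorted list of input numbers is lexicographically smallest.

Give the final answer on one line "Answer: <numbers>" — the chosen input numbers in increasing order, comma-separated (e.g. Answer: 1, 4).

test 1 (g=4, h=-4) fires B1->T, B2->F, B3->T, B3->T, B3->T, B3->T, B3->T, B3->T, B3->T, B3->T, B3->F, B5->E, B4->T, B5->E, ...; hits B1=T, B2=F, B3=T, B3=F, B4=T, B4=F, B5=E
test 2 (g=0, h=2) fires B1->T, B2->F, B3->T, B3->T, B3->T, B3->T, B3->T, B3->F, B5->E, B4->T, B5->E, B4->F; hits B1=T, B2=F, B3=T, B3=F, B4=T, B4=F, B5=E
test 3 (g=1, h=-1) fires B1->T, B2->F, B3->T, B3->T, B3->T, B3->T, B3->T, B3->T, B3->T, B3->F, B5->E, B4->T, B5->E, B4->F; hits B1=T, B2=F, B3=T, B3=F, B4=T, B4=F, B5=E
test 4 (g=7, h=1) fires B1->T, B2->F, B3->T, B3->T, B3->T, B3->T, B3->T, B3->T, B3->F, B5->E, B4->T, B5->E, B4->F; hits B1=T, B2=F, B3=T, B3=F, B4=T, B4=F, B5=E
test 5 (g=9, h=0) fires B1->T, B2->F, B3->T, B3->T, B3->T, B3->T, B3->T, B3->T, B3->F, B5->E, B4->T, B5->E, B4->F; hits B1=T, B2=F, B3=T, B3=F, B4=T, B4=F, B5=E
test 6 (g=6, h=-1) fires B1->F, B2->F, B3->T, B3->T, B3->T, B3->F, B5->E, B4->T, B5->E, B4->F; hits B1=F, B2=F, B3=T, B3=F, B4=T, B4=F, B5=E
test 7 (g=14, h=2) fires B1->T, B2->T, B3->T, B3->T, B3->T, B3->T, B3->T, B3->T, B3->F, B5->E, B4->F; hits B1=T, B2=T, B3=T, B3=F, B4=F, B5=E
test 8 (g=6, h=-2) fires B1->F, B2->F, B3->T, B3->T, B3->T, B3->F, B5->E, B4->T, B5->E, B4->F; hits B1=F, B2=F, B3=T, B3=F, B4=T, B4=F, B5=E
test 9 (g=14, h=-3) fires B1->T, B2->T, B3->T, B3->T, B3->T, B3->T, B3->T, B3->T, B3->F, B5->E, B4->F; hits B1=T, B2=T, B3=T, B3=F, B4=F, B5=E
pool-wide coverage (9 outcomes): B1=T, B1=F, B2=T, B2=F, B3=T, B3=F, B4=T, B4=F, B5=E
size 1 is not enough: best union over all size-1 subsets is 7/9
size 2: inputs {6, 7} cover all 9 outcomes, and no lexicographically smaller subset of this size does

Answer: 6, 7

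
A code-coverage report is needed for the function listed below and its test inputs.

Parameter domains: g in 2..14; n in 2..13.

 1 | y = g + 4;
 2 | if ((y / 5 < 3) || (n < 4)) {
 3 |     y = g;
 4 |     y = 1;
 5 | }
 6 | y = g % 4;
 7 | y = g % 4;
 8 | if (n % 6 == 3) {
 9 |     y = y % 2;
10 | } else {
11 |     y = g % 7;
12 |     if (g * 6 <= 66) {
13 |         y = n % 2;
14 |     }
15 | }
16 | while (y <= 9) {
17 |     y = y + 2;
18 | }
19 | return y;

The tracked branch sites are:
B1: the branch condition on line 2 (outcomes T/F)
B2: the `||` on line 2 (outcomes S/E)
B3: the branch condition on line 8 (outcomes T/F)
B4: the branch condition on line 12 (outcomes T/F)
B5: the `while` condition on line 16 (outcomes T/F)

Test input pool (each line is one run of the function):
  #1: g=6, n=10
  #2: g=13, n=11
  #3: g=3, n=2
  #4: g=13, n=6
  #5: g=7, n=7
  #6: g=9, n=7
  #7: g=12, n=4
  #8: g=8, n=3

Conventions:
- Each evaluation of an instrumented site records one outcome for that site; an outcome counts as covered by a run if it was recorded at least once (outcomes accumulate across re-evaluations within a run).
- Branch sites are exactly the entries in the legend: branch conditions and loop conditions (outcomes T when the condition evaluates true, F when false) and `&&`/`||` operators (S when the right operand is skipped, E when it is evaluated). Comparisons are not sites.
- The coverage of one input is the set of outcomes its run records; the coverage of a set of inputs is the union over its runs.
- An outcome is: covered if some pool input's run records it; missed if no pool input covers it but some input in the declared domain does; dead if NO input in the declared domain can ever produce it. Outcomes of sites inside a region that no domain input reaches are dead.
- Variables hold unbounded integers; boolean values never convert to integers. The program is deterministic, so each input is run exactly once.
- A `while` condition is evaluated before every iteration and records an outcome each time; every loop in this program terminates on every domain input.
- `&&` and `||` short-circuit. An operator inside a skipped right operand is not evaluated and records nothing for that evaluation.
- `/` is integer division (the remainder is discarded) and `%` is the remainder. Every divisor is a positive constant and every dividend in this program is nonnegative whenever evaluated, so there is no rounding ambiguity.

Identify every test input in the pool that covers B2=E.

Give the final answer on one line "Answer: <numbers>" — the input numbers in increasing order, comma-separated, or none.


input #1 (g=6, n=10): does not produce B2=E
input #2 (g=13, n=11): produces B2=E
input #3 (g=3, n=2): does not produce B2=E
input #4 (g=13, n=6): produces B2=E
input #5 (g=7, n=7): does not produce B2=E
input #6 (g=9, n=7): does not produce B2=E
input #7 (g=12, n=4): produces B2=E
input #8 (g=8, n=3): does not produce B2=E
Answer: 2, 4, 7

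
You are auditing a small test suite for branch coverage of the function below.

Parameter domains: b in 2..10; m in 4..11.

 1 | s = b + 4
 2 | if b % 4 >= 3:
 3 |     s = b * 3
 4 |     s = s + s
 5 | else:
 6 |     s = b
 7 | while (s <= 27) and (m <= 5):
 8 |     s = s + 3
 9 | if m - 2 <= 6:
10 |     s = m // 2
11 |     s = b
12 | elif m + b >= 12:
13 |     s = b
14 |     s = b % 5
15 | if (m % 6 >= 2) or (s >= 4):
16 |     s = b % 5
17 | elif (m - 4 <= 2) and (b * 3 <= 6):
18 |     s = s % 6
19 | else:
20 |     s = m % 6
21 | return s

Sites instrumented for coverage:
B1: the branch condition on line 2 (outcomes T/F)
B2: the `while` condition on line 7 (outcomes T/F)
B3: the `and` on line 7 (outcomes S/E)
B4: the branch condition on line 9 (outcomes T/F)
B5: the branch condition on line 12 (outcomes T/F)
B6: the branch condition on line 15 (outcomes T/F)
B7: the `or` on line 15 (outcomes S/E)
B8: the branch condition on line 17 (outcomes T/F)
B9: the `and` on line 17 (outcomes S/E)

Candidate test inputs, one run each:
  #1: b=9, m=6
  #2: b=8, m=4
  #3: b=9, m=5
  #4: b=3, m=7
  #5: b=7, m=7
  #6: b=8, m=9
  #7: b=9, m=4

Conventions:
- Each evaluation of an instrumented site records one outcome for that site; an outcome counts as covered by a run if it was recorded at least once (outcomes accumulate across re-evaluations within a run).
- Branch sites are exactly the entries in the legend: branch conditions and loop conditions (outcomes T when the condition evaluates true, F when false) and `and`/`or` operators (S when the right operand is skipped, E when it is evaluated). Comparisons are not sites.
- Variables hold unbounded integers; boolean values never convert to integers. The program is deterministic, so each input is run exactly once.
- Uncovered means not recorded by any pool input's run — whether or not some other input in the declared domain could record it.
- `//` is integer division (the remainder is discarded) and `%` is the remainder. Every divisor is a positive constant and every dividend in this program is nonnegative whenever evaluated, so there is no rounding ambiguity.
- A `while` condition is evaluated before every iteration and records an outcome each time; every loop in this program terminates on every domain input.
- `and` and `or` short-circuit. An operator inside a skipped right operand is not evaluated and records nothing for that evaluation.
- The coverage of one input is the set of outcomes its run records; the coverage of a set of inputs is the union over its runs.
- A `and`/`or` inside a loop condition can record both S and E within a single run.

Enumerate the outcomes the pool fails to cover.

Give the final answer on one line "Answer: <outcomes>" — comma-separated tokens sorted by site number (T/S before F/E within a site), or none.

input #1, b=9, m=6: events B1->F, B3->E, B2->F, B4->T, B7->E, B6->T; outcomes B1=F, B2=F, B3=E, B4=T, B6=T, B7=E
input #2, b=8, m=4: events B1->F, B3->E, B2->T, B3->E, B2->T, B3->E, B2->T, B3->E, B2->T, B3->E, B2->T, B3->E, B2->T, B3->E, ...; outcomes B1=F, B2=T, B2=F, B3=S, B3=E, B4=T, B6=T, B7=S
input #3, b=9, m=5: events B1->F, B3->E, B2->T, B3->E, B2->T, B3->E, B2->T, B3->E, B2->T, B3->E, B2->T, B3->E, B2->T, B3->E, ...; outcomes B1=F, B2=T, B2=F, B3=S, B3=E, B4=T, B6=T, B7=S
input #4, b=3, m=7: events B1->T, B3->E, B2->F, B4->T, B7->E, B6->F, B9->S, B8->F; outcomes B1=T, B2=F, B3=E, B4=T, B6=F, B7=E, B8=F, B9=S
input #5, b=7, m=7: events B1->T, B3->S, B2->F, B4->T, B7->E, B6->T; outcomes B1=T, B2=F, B3=S, B4=T, B6=T, B7=E
input #6, b=8, m=9: events B1->F, B3->E, B2->F, B4->F, B5->T, B7->S, B6->T; outcomes B1=F, B2=F, B3=E, B4=F, B5=T, B6=T, B7=S
input #7, b=9, m=4: events B1->F, B3->E, B2->T, B3->E, B2->T, B3->E, B2->T, B3->E, B2->T, B3->E, B2->T, B3->E, B2->T, B3->E, ...; outcomes B1=F, B2=T, B2=F, B3=S, B3=E, B4=T, B6=T, B7=S
union over the pool: B1=T, B1=F, B2=T, B2=F, B3=S, B3=E, B4=T, B4=F, B5=T, B6=T, B6=F, B7=S, B7=E, B8=F, B9=S
uncovered (3 of 18): B5=F, B8=T, B9=E

Answer: B5=F, B8=T, B9=E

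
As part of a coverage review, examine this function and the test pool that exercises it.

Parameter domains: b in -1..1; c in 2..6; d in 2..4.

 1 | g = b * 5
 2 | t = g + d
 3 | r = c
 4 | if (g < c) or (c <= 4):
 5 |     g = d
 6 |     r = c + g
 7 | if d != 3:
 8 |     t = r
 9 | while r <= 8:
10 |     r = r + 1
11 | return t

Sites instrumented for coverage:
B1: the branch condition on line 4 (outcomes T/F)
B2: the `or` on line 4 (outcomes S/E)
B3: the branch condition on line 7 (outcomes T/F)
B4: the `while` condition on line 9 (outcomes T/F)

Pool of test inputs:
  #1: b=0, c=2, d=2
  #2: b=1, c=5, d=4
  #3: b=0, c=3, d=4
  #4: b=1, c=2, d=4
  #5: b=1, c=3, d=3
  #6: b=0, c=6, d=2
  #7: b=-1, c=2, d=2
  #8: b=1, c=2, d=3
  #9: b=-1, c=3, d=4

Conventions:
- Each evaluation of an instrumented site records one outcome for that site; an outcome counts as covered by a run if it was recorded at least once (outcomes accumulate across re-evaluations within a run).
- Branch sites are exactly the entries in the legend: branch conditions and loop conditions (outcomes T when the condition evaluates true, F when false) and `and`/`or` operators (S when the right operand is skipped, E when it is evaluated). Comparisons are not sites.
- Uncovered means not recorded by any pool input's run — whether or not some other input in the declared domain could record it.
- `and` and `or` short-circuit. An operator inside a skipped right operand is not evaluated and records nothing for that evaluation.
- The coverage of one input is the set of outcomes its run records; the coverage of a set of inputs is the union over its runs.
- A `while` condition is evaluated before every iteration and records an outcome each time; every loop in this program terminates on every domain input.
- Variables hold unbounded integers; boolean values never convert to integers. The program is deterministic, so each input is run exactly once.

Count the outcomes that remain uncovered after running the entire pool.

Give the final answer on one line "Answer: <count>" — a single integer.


input #1 (b=0, c=2, d=2): covers B1=T, B2=S, B3=T, B4=T, B4=F
input #2 (b=1, c=5, d=4): covers B1=F, B2=E, B3=T, B4=T, B4=F
input #3 (b=0, c=3, d=4): covers B1=T, B2=S, B3=T, B4=T, B4=F
input #4 (b=1, c=2, d=4): covers B1=T, B2=E, B3=T, B4=T, B4=F
input #5 (b=1, c=3, d=3): covers B1=T, B2=E, B3=F, B4=T, B4=F
input #6 (b=0, c=6, d=2): covers B1=T, B2=S, B3=T, B4=T, B4=F
input #7 (b=-1, c=2, d=2): covers B1=T, B2=S, B3=T, B4=T, B4=F
input #8 (b=1, c=2, d=3): covers B1=T, B2=E, B3=F, B4=T, B4=F
input #9 (b=-1, c=3, d=4): covers B1=T, B2=S, B3=T, B4=T, B4=F
union over the pool: B1=T, B1=F, B2=S, B2=E, B3=T, B3=F, B4=T, B4=F
uncovered (0 of 8): none
Answer: 0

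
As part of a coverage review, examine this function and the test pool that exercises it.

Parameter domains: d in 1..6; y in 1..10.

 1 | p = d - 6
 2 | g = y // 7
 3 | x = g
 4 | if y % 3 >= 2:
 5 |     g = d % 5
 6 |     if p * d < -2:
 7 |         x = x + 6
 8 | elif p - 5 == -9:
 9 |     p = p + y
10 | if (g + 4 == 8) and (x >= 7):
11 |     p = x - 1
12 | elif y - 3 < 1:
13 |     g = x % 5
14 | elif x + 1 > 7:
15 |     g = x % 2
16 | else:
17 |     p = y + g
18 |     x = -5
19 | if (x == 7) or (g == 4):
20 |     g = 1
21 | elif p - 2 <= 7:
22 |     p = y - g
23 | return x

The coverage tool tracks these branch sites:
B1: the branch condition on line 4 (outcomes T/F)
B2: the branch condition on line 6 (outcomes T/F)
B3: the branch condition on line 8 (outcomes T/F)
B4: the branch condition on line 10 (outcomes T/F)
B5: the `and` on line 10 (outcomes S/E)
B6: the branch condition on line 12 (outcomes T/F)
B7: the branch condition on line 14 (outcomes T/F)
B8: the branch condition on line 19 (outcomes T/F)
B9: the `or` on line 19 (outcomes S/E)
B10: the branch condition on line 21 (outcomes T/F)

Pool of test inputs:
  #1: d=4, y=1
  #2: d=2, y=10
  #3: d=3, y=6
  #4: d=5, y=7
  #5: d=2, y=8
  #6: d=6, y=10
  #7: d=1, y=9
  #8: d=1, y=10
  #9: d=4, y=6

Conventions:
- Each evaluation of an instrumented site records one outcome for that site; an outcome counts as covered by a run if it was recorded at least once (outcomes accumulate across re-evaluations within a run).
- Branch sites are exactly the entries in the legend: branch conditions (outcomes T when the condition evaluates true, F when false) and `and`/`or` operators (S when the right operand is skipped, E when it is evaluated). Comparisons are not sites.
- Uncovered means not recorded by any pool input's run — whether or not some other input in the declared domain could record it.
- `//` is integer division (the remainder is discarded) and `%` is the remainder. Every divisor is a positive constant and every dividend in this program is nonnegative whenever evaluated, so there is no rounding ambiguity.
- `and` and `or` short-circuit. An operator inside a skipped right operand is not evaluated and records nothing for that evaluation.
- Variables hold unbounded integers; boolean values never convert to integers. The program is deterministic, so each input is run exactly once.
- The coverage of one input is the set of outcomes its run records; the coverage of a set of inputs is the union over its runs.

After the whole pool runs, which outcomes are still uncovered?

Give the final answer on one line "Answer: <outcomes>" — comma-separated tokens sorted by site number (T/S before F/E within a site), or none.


input #1, d=4, y=1: events B1->F, B3->F, B5->S, B4->F, B6->T, B9->E, B8->F, B10->T; outcomes B1=F, B3=F, B4=F, B5=S, B6=T, B8=F, B9=E, B10=T
input #2, d=2, y=10: events B1->F, B3->T, B5->S, B4->F, B6->F, B7->F, B9->E, B8->F, B10->F; outcomes B1=F, B3=T, B4=F, B5=S, B6=F, B7=F, B8=F, B9=E, B10=F
input #3, d=3, y=6: events B1->F, B3->F, B5->S, B4->F, B6->F, B7->F, B9->E, B8->F, B10->T; outcomes B1=F, B3=F, B4=F, B5=S, B6=F, B7=F, B8=F, B9=E, B10=T
input #4, d=5, y=7: events B1->F, B3->F, B5->S, B4->F, B6->F, B7->F, B9->E, B8->F, B10->T; outcomes B1=F, B3=F, B4=F, B5=S, B6=F, B7=F, B8=F, B9=E, B10=T
input #5, d=2, y=8: events B1->T, B2->T, B5->S, B4->F, B6->F, B7->T, B9->S, B8->T; outcomes B1=T, B2=T, B4=F, B5=S, B6=F, B7=T, B8=T, B9=S
input #6, d=6, y=10: events B1->F, B3->F, B5->S, B4->F, B6->F, B7->F, B9->E, B8->F, B10->F; outcomes B1=F, B3=F, B4=F, B5=S, B6=F, B7=F, B8=F, B9=E, B10=F
input #7, d=1, y=9: events B1->F, B3->F, B5->S, B4->F, B6->F, B7->F, B9->E, B8->F, B10->F; outcomes B1=F, B3=F, B4=F, B5=S, B6=F, B7=F, B8=F, B9=E, B10=F
input #8, d=1, y=10: events B1->F, B3->F, B5->S, B4->F, B6->F, B7->F, B9->E, B8->F, B10->F; outcomes B1=F, B3=F, B4=F, B5=S, B6=F, B7=F, B8=F, B9=E, B10=F
input #9, d=4, y=6: events B1->F, B3->F, B5->S, B4->F, B6->F, B7->F, B9->E, B8->F, B10->T; outcomes B1=F, B3=F, B4=F, B5=S, B6=F, B7=F, B8=F, B9=E, B10=T
union over the pool: B1=T, B1=F, B2=T, B3=T, B3=F, B4=F, B5=S, B6=T, B6=F, B7=T, B7=F, B8=T, B8=F, B9=S, B9=E, B10=T, B10=F
uncovered (3 of 20): B2=F, B4=T, B5=E
Answer: B2=F, B4=T, B5=E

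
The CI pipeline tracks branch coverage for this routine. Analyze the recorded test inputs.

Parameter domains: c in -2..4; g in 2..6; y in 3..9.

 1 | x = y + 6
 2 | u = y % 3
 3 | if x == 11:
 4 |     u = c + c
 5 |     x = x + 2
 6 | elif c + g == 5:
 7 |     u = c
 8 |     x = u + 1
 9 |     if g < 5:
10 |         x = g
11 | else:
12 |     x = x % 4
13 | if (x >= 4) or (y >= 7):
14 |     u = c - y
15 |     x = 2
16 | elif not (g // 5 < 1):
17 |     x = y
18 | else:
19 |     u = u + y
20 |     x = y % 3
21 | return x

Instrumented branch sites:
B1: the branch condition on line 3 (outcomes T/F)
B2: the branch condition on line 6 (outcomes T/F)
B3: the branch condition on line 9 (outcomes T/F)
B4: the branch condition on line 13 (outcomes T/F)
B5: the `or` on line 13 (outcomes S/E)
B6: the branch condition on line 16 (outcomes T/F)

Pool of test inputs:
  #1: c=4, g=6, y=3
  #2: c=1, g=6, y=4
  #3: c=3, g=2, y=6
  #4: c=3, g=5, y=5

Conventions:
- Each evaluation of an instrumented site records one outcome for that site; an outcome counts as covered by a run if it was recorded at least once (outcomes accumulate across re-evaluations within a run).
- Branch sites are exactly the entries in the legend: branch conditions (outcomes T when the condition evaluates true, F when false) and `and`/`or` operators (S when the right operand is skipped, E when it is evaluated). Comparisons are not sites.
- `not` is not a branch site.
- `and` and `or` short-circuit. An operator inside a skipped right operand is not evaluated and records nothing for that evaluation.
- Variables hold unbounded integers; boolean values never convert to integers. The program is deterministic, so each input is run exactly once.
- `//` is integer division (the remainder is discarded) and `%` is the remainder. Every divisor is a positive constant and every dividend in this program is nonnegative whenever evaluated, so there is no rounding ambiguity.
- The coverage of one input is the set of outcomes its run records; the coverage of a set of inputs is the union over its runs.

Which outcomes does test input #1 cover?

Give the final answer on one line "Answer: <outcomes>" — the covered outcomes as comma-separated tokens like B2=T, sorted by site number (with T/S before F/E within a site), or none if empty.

Running input #1 (c=4, g=6, y=3), event by event:
  B1->F, B2->F, B5->E, B4->F, B6->T
as a set, this run covers: B1=F, B2=F, B4=F, B5=E, B6=T

Answer: B1=F, B2=F, B4=F, B5=E, B6=T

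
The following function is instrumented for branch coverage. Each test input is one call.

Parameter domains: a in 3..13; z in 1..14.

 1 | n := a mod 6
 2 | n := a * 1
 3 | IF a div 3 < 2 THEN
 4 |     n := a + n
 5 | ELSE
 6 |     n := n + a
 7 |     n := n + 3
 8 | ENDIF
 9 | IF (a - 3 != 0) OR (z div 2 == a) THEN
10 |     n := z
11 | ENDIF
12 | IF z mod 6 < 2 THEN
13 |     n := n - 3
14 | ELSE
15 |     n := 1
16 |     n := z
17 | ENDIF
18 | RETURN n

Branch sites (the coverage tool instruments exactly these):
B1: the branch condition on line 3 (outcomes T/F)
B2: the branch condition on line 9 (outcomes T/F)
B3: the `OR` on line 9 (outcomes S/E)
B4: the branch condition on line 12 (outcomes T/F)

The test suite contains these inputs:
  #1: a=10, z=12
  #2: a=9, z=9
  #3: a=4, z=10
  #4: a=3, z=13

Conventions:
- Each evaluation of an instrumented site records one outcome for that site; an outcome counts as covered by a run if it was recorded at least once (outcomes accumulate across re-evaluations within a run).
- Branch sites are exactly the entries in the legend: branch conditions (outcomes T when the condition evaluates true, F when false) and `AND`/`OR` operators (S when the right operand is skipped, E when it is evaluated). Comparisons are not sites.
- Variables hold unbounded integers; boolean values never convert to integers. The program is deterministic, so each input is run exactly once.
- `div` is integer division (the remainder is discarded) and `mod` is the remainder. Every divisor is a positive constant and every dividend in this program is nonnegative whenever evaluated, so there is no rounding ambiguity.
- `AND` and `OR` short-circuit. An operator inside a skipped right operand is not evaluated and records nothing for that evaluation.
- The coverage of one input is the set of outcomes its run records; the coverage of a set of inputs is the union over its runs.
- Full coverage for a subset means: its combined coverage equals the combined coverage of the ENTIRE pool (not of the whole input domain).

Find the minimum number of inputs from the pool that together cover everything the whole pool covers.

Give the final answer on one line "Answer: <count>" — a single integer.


#1 (a=10, z=12) -> B1->F, B3->S, B2->T, B4->T; covered: B1=F, B2=T, B3=S, B4=T
#2 (a=9, z=9) -> B1->F, B3->S, B2->T, B4->F; covered: B1=F, B2=T, B3=S, B4=F
#3 (a=4, z=10) -> B1->T, B3->S, B2->T, B4->F; covered: B1=T, B2=T, B3=S, B4=F
#4 (a=3, z=13) -> B1->T, B3->E, B2->F, B4->T; covered: B1=T, B2=F, B3=E, B4=T
together the pool reaches 8 outcomes: B1=T, B1=F, B2=T, B2=F, B3=S, B3=E, B4=T, B4=F
every size-1 subset falls short of the 8 outcomes (best: 4/8)
inputs {2, 4} (size 2) cover everything; no size-2 subset with a lexicographically smaller index list covers all 8
Answer: 2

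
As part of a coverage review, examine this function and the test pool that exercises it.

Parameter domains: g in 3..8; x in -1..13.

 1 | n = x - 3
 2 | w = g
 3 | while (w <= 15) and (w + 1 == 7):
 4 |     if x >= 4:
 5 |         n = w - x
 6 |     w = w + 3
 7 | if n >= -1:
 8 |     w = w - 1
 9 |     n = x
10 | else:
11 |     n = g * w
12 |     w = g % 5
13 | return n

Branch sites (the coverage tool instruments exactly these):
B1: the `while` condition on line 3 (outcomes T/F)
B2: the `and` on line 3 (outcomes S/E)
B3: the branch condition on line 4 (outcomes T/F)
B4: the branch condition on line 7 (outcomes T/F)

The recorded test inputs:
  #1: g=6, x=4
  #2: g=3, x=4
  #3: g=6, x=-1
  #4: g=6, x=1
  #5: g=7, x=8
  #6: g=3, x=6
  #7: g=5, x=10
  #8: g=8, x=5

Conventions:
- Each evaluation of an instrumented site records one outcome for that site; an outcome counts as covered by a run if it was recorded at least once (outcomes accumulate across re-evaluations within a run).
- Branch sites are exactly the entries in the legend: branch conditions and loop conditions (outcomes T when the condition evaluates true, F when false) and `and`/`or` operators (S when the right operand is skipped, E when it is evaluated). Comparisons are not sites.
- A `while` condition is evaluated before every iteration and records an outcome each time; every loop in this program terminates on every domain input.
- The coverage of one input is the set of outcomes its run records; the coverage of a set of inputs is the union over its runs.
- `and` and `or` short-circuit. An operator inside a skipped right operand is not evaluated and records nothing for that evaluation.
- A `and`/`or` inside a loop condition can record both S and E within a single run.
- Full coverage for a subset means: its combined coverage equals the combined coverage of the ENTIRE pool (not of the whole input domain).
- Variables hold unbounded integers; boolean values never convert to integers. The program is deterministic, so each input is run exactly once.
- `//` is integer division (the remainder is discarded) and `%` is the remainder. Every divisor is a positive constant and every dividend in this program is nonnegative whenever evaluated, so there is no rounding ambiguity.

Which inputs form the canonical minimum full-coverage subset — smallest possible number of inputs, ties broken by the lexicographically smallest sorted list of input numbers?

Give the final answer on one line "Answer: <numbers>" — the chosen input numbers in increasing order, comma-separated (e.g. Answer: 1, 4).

run #1 (g=6, x=4) runs B2->E, B1->T, B3->T, B2->E, B1->F, B4->T; records B1=T, B1=F, B2=E, B3=T, B4=T
run #2 (g=3, x=4) runs B2->E, B1->F, B4->T; records B1=F, B2=E, B4=T
run #3 (g=6, x=-1) runs B2->E, B1->T, B3->F, B2->E, B1->F, B4->F; records B1=T, B1=F, B2=E, B3=F, B4=F
run #4 (g=6, x=1) runs B2->E, B1->T, B3->F, B2->E, B1->F, B4->F; records B1=T, B1=F, B2=E, B3=F, B4=F
run #5 (g=7, x=8) runs B2->E, B1->F, B4->T; records B1=F, B2=E, B4=T
run #6 (g=3, x=6) runs B2->E, B1->F, B4->T; records B1=F, B2=E, B4=T
run #7 (g=5, x=10) runs B2->E, B1->F, B4->T; records B1=F, B2=E, B4=T
run #8 (g=8, x=5) runs B2->E, B1->F, B4->T; records B1=F, B2=E, B4=T
together the pool reaches 7 outcomes: B1=T, B1=F, B2=E, B3=T, B3=F, B4=T, B4=F
every size-1 subset falls short of the 7 outcomes (best: 5/7)
size 2: inputs {1, 3} cover all 7 outcomes, and no lexicographically smaller subset of this size does

Answer: 1, 3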